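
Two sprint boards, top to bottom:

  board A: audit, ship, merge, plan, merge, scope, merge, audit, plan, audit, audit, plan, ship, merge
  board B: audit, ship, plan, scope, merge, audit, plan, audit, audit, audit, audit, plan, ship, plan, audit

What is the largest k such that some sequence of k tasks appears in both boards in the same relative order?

11

One common subsequence of length 11: audit at board A[1]=board B[1] → ship at board A[2]=board B[2] → plan at board A[4]=board B[3] → scope at board A[6]=board B[4] → merge at board A[7]=board B[5] → audit at board A[8]=board B[6] → plan at board A[9]=board B[7] → audit at board A[10]=board B[10] → audit at board A[11]=board B[11] → plan at board A[12]=board B[12] → ship at board A[13]=board B[13]. Since dp[14][15] = 11, nothing longer is possible.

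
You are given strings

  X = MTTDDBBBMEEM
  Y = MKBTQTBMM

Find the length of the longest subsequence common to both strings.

Pick M at X[1]=Y[1] → T at X[2]=Y[4] → T at X[3]=Y[6] → B at X[8]=Y[7] → M at X[9]=Y[8] → M at X[12]=Y[9]; all 6 characters appear in both, in order, and the DP table's final entry dp[12][9] is also 6, so no common subsequence is longer.

6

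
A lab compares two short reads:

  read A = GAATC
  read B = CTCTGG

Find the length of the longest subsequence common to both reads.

Match T (read A #4, read B #2); then C (read A #5, read B #3) — 2 bases in the same relative order in both. The LCS DP gives dp[5][6] = 2, so this is optimal.

2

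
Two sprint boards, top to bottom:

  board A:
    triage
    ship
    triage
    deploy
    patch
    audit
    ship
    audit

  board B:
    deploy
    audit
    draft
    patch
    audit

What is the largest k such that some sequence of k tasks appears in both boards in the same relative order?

3

One common subsequence of length 3: deploy (board A #4, board B #1), patch (board A #5, board B #4), audit (board A #8, board B #5), and the DP table's final entry dp[8][5] is also 3, so no common subsequence is longer.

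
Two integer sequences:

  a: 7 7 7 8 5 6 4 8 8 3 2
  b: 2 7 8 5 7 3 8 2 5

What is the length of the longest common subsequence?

Let dp[i][j] be the LCS length of the first i values of a and the first j values of b. dp[i][j] = dp[i-1][j-1]+1 when the i-th and j-th values match, else max(dp[i-1][j], dp[i][j-1]).
    ·  2  7  8  5  7  3  8  2  5
 ·  0  0  0  0  0  0  0  0  0  0
 7  0  0  1  1  1  1  1  1  1  1
 7  0  0  1  1  1  2  2  2  2  2
 7  0  0  1  1  1  2  2  2  2  2
 8  0  0  1  2  2  2  2  3  3  3
 5  0  0  1  2  3  3  3  3  3  4
 6  0  0  1  2  3  3  3  3  3  4
 4  0  0  1  2  3  3  3  3  3  4
 8  0  0  1  2  3  3  3  4  4  4
 8  0  0  1  2  3  3  3  4  4  4
 3  0  0  1  2  3  3  4  4  4  4
 2  0  1  1  2  3  3  4  4  5  5
dp[11][9] = 5. One LCS (by backtracking along matches): 7, 8, 5, 8, 2.

5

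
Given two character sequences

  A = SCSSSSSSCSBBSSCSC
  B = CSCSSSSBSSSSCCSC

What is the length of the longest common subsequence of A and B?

13

Match S [1,2], then C [2,3], then S [3,4], then S [4,5], then S [5,6], then S [6,7], then S [7,9], then S [8,10], then S [10,11], then S [13,12], then C [15,14], then S [16,15], then C [17,16] — 13 characters in the same relative order in both. Since dp[17][16] = 13, nothing longer is possible.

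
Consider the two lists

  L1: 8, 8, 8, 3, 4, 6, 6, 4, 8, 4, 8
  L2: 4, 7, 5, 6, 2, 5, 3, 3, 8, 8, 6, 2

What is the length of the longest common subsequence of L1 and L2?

4

Let dp[i][j] be the LCS length of the first i values of L1 and the first j values of L2. dp[i][j] = dp[i-1][j-1]+1 when the i-th and j-th values match, else max(dp[i-1][j], dp[i][j-1]).
    ·  4  7  5  6  2  5  3  3  8  8  6  2
 ·  0  0  0  0  0  0  0  0  0  0  0  0  0
 8  0  0  0  0  0  0  0  0  0  1  1  1  1
 8  0  0  0  0  0  0  0  0  0  1  2  2  2
 8  0  0  0  0  0  0  0  0  0  1  2  2  2
 3  0  0  0  0  0  0  0  1  1  1  2  2  2
 4  0  1  1  1  1  1  1  1  1  1  2  2  2
 6  0  1  1  1  2  2  2  2  2  2  2  3  3
 6  0  1  1  1  2  2  2  2  2  2  2  3  3
 4  0  1  1  1  2  2  2  2  2  2  2  3  3
 8  0  1  1  1  2  2  2  2  2  3  3  3  3
 4  0  1  1  1  2  2  2  2  2  3  3  3  3
 8  0  1  1  1  2  2  2  2  2  3  4  4  4
dp[11][12] = 4. One LCS (by backtracking along matches): 4, 6, 8, 8.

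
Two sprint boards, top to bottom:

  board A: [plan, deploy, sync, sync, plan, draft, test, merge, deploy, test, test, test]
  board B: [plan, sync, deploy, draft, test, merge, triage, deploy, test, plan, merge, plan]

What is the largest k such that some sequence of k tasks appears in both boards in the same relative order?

Match plan (board A #1, board B #1), deploy (board A #2, board B #3), draft (board A #6, board B #4), test (board A #7, board B #5), merge (board A #8, board B #6), deploy (board A #9, board B #8), test (board A #10, board B #9) — 7 tasks in the same relative order in both. The LCS DP gives dp[12][12] = 7, so this is optimal.

7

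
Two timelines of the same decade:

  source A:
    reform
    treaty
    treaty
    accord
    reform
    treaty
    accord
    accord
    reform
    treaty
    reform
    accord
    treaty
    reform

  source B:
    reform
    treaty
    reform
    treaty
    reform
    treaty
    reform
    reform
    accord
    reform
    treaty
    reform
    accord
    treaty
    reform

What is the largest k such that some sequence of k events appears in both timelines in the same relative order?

Taking reform (source A #1, source B #1), then treaty (source A #2, source B #2), then treaty (source A #3, source B #4), then reform (source A #5, source B #5), then treaty (source A #6, source B #6), then accord (source A #8, source B #9), then reform (source A #9, source B #10), then treaty (source A #10, source B #11), then reform (source A #11, source B #12), then accord (source A #12, source B #13), then treaty (source A #13, source B #14), then reform (source A #14, source B #15) gives a common subsequence of length 12, and the DP table's final entry dp[14][15] is also 12, so no common subsequence is longer.

12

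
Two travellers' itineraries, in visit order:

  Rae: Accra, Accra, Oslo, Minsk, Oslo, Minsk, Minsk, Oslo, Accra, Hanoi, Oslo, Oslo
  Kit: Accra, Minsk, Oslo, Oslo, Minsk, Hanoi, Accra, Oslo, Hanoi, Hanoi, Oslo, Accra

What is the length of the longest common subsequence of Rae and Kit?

One common subsequence of length 7: Accra (Rae #1, Kit #1); then Oslo (Rae #3, Kit #3); then Oslo (Rae #5, Kit #4); then Minsk (Rae #6, Kit #5); then Oslo (Rae #8, Kit #8); then Hanoi (Rae #10, Kit #10); then Oslo (Rae #11, Kit #11). dp[12][12] = 7 confirms this is the maximum.

7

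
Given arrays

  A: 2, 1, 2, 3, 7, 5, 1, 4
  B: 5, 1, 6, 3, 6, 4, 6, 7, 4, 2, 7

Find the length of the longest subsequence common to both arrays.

4

Match 1 at A[2]=B[2]; then 3 at A[4]=B[4]; then 7 at A[5]=B[8]; then 4 at A[8]=B[9] — 4 values in the same relative order in both. The LCS DP gives dp[8][11] = 4, so this is optimal.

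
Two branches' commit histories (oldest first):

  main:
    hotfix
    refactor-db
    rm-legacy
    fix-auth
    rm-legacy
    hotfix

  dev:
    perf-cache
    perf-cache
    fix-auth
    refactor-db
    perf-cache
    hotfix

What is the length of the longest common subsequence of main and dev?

2

Match refactor-db [2,4], then hotfix [6,6] — 2 commits in the same relative order in both. dp[6][6] = 2 confirms this is the maximum.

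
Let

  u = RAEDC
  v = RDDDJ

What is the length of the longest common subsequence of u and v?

2

Let dp[i][j] be the LCS length of the first i characters of u and the first j characters of v. dp[i][j] = dp[i-1][j-1]+1 when the i-th and j-th characters match, else max(dp[i-1][j], dp[i][j-1]).
    ·  R  D  D  D  J
 ·  0  0  0  0  0  0
 R  0  1  1  1  1  1
 A  0  1  1  1  1  1
 E  0  1  1  1  1  1
 D  0  1  2  2  2  2
 C  0  1  2  2  2  2
dp[5][5] = 2. One LCS (by backtracking along matches): RD.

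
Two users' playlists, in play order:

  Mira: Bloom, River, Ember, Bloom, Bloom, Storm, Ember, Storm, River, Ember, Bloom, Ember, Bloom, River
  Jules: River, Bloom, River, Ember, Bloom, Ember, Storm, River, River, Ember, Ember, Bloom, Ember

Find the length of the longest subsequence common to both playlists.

10

Pick Bloom at Mira[1]=Jules[2] → River at Mira[2]=Jules[3] → Ember at Mira[3]=Jules[4] → Bloom at Mira[5]=Jules[5] → Ember at Mira[7]=Jules[6] → Storm at Mira[8]=Jules[7] → River at Mira[9]=Jules[9] → Ember at Mira[10]=Jules[11] → Bloom at Mira[11]=Jules[12] → Ember at Mira[12]=Jules[13]; all 10 songs appear in both, in order. dp[14][13] = 10 confirms this is the maximum.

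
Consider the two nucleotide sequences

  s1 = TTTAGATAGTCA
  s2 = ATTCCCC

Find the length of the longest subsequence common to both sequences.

Let dp[i][j] be the LCS length of the first i bases of s1 and the first j bases of s2. dp[i][j] = dp[i-1][j-1]+1 when the i-th and j-th bases match, else max(dp[i-1][j], dp[i][j-1]).
    ·  A  T  T  C  C  C  C
 ·  0  0  0  0  0  0  0  0
 T  0  0  1  1  1  1  1  1
 T  0  0  1  2  2  2  2  2
 T  0  0  1  2  2  2  2  2
 A  0  1  1  2  2  2  2  2
 G  0  1  1  2  2  2  2  2
 A  0  1  1  2  2  2  2  2
 T  0  1  2  2  2  2  2  2
 A  0  1  2  2  2  2  2  2
 G  0  1  2  2  2  2  2  2
 T  0  1  2  3  3  3  3  3
 C  0  1  2  3  4  4  4  4
 A  0  1  2  3  4  4  4  4
dp[12][7] = 4. One LCS (by backtracking along matches): ATTC.

4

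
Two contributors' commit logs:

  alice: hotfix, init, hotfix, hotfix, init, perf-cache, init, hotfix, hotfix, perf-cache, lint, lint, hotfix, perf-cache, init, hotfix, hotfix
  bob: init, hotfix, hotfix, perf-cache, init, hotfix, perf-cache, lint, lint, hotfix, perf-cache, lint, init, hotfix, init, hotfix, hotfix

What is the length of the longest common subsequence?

14

One common subsequence of length 14: init at alice[2]=bob[1]; then hotfix at alice[3]=bob[2]; then hotfix at alice[4]=bob[3]; then perf-cache at alice[6]=bob[4]; then init at alice[7]=bob[5]; then hotfix at alice[9]=bob[6]; then perf-cache at alice[10]=bob[7]; then lint at alice[11]=bob[8]; then lint at alice[12]=bob[9]; then hotfix at alice[13]=bob[10]; then perf-cache at alice[14]=bob[11]; then init at alice[15]=bob[15]; then hotfix at alice[16]=bob[16]; then hotfix at alice[17]=bob[17]. dp[17][17] = 14 confirms this is the maximum.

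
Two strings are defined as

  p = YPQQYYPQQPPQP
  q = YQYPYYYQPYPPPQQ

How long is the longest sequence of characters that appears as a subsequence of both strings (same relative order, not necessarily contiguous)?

Match Y (p #1, q #3), then P (p #2, q #4), then Q (p #3, q #8), then Y (p #6, q #10), then P (p #7, q #11), then P (p #10, q #12), then P (p #11, q #13), then Q (p #12, q #15) — 8 characters in the same relative order in both. dp[13][15] = 8 confirms this is the maximum.

8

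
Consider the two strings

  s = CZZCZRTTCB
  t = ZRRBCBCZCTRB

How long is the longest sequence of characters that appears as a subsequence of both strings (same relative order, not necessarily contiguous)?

5

Pick C (s #1, t #7) → Z (s #3, t #8) → C (s #4, t #9) → R (s #6, t #11) → B (s #10, t #12); all 5 characters appear in both, in order, and the DP table's final entry dp[10][12] is also 5, so no common subsequence is longer.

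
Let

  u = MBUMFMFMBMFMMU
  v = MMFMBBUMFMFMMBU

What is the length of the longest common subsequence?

10

Taking M at u[1]=v[4], B at u[2]=v[6], U at u[3]=v[7], M at u[4]=v[8], F at u[5]=v[9], M at u[6]=v[10], F at u[7]=v[11], M at u[8]=v[13], B at u[9]=v[14], U at u[14]=v[15] gives a common subsequence of length 10. The LCS DP gives dp[14][15] = 10, so this is optimal.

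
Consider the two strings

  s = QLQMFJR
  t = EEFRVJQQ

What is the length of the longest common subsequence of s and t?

Match Q at s[1]=t[7], Q at s[3]=t[8] — 2 characters in the same relative order in both. The LCS DP gives dp[7][8] = 2, so this is optimal.

2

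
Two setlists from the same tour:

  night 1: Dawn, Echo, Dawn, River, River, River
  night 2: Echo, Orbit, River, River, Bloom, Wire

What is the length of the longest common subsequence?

Match Echo [2,1], River [4,3], River [5,4] — 3 songs in the same relative order in both, and the DP table's final entry dp[6][6] is also 3, so no common subsequence is longer.

3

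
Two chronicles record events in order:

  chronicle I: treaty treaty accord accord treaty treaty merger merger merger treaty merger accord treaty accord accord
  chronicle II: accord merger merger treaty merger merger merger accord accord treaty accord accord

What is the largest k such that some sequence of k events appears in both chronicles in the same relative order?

Taking accord at chronicle I[3]=chronicle II[1] → treaty at chronicle I[6]=chronicle II[4] → merger at chronicle I[7]=chronicle II[5] → merger at chronicle I[8]=chronicle II[6] → merger at chronicle I[9]=chronicle II[7] → accord at chronicle I[12]=chronicle II[9] → treaty at chronicle I[13]=chronicle II[10] → accord at chronicle I[14]=chronicle II[11] → accord at chronicle I[15]=chronicle II[12] gives a common subsequence of length 9. dp[15][12] = 9 confirms this is the maximum.

9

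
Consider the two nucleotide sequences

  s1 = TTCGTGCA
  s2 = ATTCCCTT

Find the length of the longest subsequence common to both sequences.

Match T at s1[1]=s2[2] → T at s1[2]=s2[3] → C at s1[3]=s2[6] → T at s1[5]=s2[8] — 4 bases in the same relative order in both, and the DP table's final entry dp[8][8] is also 4, so no common subsequence is longer.

4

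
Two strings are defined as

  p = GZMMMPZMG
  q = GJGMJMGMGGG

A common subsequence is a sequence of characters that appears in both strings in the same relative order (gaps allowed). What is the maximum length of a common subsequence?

One common subsequence of length 5: G [1,3] → M [3,4] → M [4,6] → M [5,8] → G [9,11]. dp[9][11] = 5 confirms this is the maximum.

5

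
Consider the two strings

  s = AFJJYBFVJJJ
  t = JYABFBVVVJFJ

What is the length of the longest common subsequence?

7

Match J at s[4]=t[1], Y at s[5]=t[2], B at s[6]=t[4], F at s[7]=t[5], V at s[8]=t[9], J at s[9]=t[10], J at s[11]=t[12] — 7 characters in the same relative order in both. The LCS DP gives dp[11][12] = 7, so this is optimal.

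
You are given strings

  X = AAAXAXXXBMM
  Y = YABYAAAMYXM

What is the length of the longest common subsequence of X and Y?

Match A at X[1]=Y[2], then A at X[2]=Y[5], then A at X[3]=Y[6], then A at X[5]=Y[7], then X at X[8]=Y[10], then M at X[11]=Y[11] — 6 characters in the same relative order in both. The LCS DP gives dp[11][11] = 6, so this is optimal.

6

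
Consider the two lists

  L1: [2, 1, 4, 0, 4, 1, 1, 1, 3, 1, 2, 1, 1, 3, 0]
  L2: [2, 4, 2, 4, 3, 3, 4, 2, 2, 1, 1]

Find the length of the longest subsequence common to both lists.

7

Pick 2 (L1 #1, L2 #1), then 4 (L1 #3, L2 #2), then 4 (L1 #5, L2 #4), then 3 (L1 #9, L2 #6), then 2 (L1 #11, L2 #9), then 1 (L1 #12, L2 #10), then 1 (L1 #13, L2 #11); all 7 values appear in both, in order, and the DP table's final entry dp[15][11] is also 7, so no common subsequence is longer.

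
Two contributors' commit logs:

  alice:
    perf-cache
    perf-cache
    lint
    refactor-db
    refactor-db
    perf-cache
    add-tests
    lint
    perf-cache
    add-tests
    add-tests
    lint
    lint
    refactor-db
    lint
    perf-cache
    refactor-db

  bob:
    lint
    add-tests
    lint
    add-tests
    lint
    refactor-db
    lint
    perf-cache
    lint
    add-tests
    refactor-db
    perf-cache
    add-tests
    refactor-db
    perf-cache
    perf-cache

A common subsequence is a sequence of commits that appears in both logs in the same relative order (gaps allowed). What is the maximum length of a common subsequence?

9

One common subsequence of length 9: lint at alice[3]=bob[1], then add-tests at alice[7]=bob[2], then lint at alice[8]=bob[3], then add-tests at alice[10]=bob[4], then lint at alice[12]=bob[7], then lint at alice[13]=bob[9], then refactor-db at alice[14]=bob[11], then perf-cache at alice[16]=bob[12], then refactor-db at alice[17]=bob[14]. dp[17][16] = 9 confirms this is the maximum.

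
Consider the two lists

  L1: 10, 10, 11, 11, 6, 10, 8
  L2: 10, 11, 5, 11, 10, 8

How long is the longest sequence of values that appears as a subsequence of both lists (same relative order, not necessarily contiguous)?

5

Let dp[i][j] be the LCS length of the first i values of L1 and the first j values of L2. dp[i][j] = dp[i-1][j-1]+1 when the i-th and j-th values match, else max(dp[i-1][j], dp[i][j-1]).
    · 10 11  5 11 10  8
 ·  0  0  0  0  0  0  0
10  0  1  1  1  1  1  1
10  0  1  1  1  1  2  2
11  0  1  2  2  2  2  2
11  0  1  2  2  3  3  3
 6  0  1  2  2  3  3  3
10  0  1  2  2  3  4  4
 8  0  1  2  2  3  4  5
dp[7][6] = 5. One LCS (by backtracking along matches): 10, 11, 11, 10, 8.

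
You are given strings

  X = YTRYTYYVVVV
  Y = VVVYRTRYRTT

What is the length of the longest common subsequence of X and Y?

Match Y (X #1, Y #4), T (X #2, Y #6), R (X #3, Y #7), Y (X #4, Y #8), T (X #5, Y #11) — 5 characters in the same relative order in both. Since dp[11][11] = 5, nothing longer is possible.

5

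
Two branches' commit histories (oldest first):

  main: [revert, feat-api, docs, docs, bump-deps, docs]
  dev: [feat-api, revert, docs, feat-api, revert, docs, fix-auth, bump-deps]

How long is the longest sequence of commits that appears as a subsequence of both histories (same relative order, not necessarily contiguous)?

4

One common subsequence of length 4: revert at main[1]=dev[2], feat-api at main[2]=dev[4], docs at main[3]=dev[6], bump-deps at main[5]=dev[8]. Since dp[6][8] = 4, nothing longer is possible.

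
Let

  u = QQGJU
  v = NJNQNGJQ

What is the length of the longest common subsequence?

3

Let dp[i][j] be the LCS length of the first i characters of u and the first j characters of v. dp[i][j] = dp[i-1][j-1]+1 when the i-th and j-th characters match, else max(dp[i-1][j], dp[i][j-1]).
    ·  N  J  N  Q  N  G  J  Q
 ·  0  0  0  0  0  0  0  0  0
 Q  0  0  0  0  1  1  1  1  1
 Q  0  0  0  0  1  1  1  1  2
 G  0  0  0  0  1  1  2  2  2
 J  0  0  1  1  1  1  2  3  3
 U  0  0  1  1  1  1  2  3  3
dp[5][8] = 3. One LCS (by backtracking along matches): QGJ.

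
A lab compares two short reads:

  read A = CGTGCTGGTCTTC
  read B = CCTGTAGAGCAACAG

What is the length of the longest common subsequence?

8

One common subsequence of length 8: C (read A #1, read B #2) → T (read A #3, read B #3) → G (read A #4, read B #4) → T (read A #6, read B #5) → G (read A #7, read B #7) → G (read A #8, read B #9) → C (read A #10, read B #10) → C (read A #13, read B #13). Since dp[13][15] = 8, nothing longer is possible.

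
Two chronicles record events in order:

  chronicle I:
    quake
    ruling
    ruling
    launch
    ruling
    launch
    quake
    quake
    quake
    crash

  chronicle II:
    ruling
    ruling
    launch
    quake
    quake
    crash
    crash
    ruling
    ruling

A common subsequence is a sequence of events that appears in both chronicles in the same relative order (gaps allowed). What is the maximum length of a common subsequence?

6

One common subsequence of length 6: ruling at chronicle I[3]=chronicle II[1], then ruling at chronicle I[5]=chronicle II[2], then launch at chronicle I[6]=chronicle II[3], then quake at chronicle I[7]=chronicle II[4], then quake at chronicle I[8]=chronicle II[5], then crash at chronicle I[10]=chronicle II[7]. dp[10][9] = 6 confirms this is the maximum.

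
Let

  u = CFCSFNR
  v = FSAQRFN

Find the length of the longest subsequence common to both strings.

4

Taking F at u[2]=v[1], then S at u[4]=v[2], then F at u[5]=v[6], then N at u[6]=v[7] gives a common subsequence of length 4. The LCS DP gives dp[7][7] = 4, so this is optimal.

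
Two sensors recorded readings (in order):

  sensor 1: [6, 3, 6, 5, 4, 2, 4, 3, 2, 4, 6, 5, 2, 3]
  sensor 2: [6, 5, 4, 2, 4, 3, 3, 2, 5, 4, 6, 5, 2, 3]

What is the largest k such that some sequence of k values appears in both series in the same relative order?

Pick 6 (sensor 1 #3, sensor 2 #1) → 5 (sensor 1 #4, sensor 2 #2) → 4 (sensor 1 #5, sensor 2 #3) → 2 (sensor 1 #6, sensor 2 #4) → 4 (sensor 1 #7, sensor 2 #5) → 3 (sensor 1 #8, sensor 2 #7) → 2 (sensor 1 #9, sensor 2 #8) → 4 (sensor 1 #10, sensor 2 #10) → 6 (sensor 1 #11, sensor 2 #11) → 5 (sensor 1 #12, sensor 2 #12) → 2 (sensor 1 #13, sensor 2 #13) → 3 (sensor 1 #14, sensor 2 #14); all 12 values appear in both, in order, and the DP table's final entry dp[14][14] is also 12, so no common subsequence is longer.

12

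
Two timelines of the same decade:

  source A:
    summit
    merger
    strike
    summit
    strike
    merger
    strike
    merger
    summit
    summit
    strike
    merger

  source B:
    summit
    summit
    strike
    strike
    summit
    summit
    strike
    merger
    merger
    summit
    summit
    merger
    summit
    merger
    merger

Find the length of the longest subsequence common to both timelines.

9

Taking summit at source A[1]=source B[2], strike at source A[3]=source B[4], summit at source A[4]=source B[6], strike at source A[5]=source B[7], merger at source A[6]=source B[8], merger at source A[8]=source B[9], summit at source A[9]=source B[11], summit at source A[10]=source B[13], merger at source A[12]=source B[15] gives a common subsequence of length 9, and the DP table's final entry dp[12][15] is also 9, so no common subsequence is longer.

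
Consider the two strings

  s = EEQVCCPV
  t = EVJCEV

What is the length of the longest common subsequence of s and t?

One common subsequence of length 4: E [2,1], V [4,2], C [5,4], V [8,6]. The LCS DP gives dp[8][6] = 4, so this is optimal.

4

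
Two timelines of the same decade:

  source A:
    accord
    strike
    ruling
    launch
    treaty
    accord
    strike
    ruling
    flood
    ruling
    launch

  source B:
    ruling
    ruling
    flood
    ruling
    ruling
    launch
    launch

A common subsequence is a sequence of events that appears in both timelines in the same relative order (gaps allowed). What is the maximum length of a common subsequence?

Taking ruling at source A[3]=source B[1]; then ruling at source A[8]=source B[2]; then flood at source A[9]=source B[3]; then ruling at source A[10]=source B[5]; then launch at source A[11]=source B[7] gives a common subsequence of length 5, and the DP table's final entry dp[11][7] is also 5, so no common subsequence is longer.

5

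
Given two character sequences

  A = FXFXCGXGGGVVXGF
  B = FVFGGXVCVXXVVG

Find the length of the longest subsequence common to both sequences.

Pick F at A[1]=B[1], then F at A[3]=B[3], then X at A[4]=B[6], then C at A[5]=B[8], then X at A[7]=B[11], then V at A[11]=B[12], then V at A[12]=B[13], then G at A[14]=B[14]; all 8 characters appear in both, in order, and the DP table's final entry dp[15][14] is also 8, so no common subsequence is longer.

8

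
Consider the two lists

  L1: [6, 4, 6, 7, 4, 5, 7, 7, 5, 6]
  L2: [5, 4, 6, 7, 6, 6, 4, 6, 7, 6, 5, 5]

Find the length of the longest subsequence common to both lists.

6

Let dp[i][j] be the LCS length of the first i values of L1 and the first j values of L2. dp[i][j] = dp[i-1][j-1]+1 when the i-th and j-th values match, else max(dp[i-1][j], dp[i][j-1]).
    ·  5  4  6  7  6  6  4  6  7  6  5  5
 ·  0  0  0  0  0  0  0  0  0  0  0  0  0
 6  0  0  0  1  1  1  1  1  1  1  1  1  1
 4  0  0  1  1  1  1  1  2  2  2  2  2  2
 6  0  0  1  2  2  2  2  2  3  3  3  3  3
 7  0  0  1  2  3  3  3  3  3  4  4  4  4
 4  0  0  1  2  3  3  3  4  4  4  4  4  4
 5  0  1  1  2  3  3  3  4  4  4  4  5  5
 7  0  1  1  2  3  3  3  4  4  5  5  5  5
 7  0  1  1  2  3  3  3  4  4  5  5  5  5
 5  0  1  1  2  3  3  3  4  4  5  5  6  6
 6  0  1  1  2  3  4  4  4  5  5  6  6  6
dp[10][12] = 6. One LCS (by backtracking along matches): 6, 4, 6, 7, 5, 5.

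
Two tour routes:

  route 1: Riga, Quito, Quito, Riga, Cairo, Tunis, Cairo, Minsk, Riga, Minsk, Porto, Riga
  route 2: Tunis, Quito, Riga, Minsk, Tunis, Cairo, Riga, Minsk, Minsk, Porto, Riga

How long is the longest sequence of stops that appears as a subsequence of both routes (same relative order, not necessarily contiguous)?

Taking Quito [3,2], then Riga [4,3], then Tunis [6,5], then Cairo [7,6], then Minsk [8,8], then Minsk [10,9], then Porto [11,10], then Riga [12,11] gives a common subsequence of length 8. Since dp[12][11] = 8, nothing longer is possible.

8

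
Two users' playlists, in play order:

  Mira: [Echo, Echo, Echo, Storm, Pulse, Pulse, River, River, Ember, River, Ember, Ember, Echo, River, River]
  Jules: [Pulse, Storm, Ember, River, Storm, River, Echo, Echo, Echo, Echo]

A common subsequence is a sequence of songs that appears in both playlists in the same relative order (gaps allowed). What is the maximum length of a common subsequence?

4

Pick Echo at Mira[1]=Jules[7] → Echo at Mira[2]=Jules[8] → Echo at Mira[3]=Jules[9] → Echo at Mira[13]=Jules[10]; all 4 songs appear in both, in order. The LCS DP gives dp[15][10] = 4, so this is optimal.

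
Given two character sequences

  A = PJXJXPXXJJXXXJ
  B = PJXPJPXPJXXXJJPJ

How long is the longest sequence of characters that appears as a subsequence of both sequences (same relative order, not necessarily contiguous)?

11

Pick P (A #1, B #1), then J (A #2, B #2), then X (A #3, B #3), then J (A #4, B #5), then X (A #5, B #7), then P (A #6, B #8), then X (A #7, B #11), then X (A #8, B #12), then J (A #9, B #13), then J (A #10, B #14), then J (A #14, B #16); all 11 characters appear in both, in order, and the DP table's final entry dp[14][16] is also 11, so no common subsequence is longer.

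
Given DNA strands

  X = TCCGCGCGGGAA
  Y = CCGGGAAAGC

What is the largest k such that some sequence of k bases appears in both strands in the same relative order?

7

Let dp[i][j] be the LCS length of the first i bases of X and the first j bases of Y. dp[i][j] = dp[i-1][j-1]+1 when the i-th and j-th bases match, else max(dp[i-1][j], dp[i][j-1]).
    ·  C  C  G  G  G  A  A  A  G  C
 ·  0  0  0  0  0  0  0  0  0  0  0
 T  0  0  0  0  0  0  0  0  0  0  0
 C  0  1  1  1  1  1  1  1  1  1  1
 C  0  1  2  2  2  2  2  2  2  2  2
 G  0  1  2  3  3  3  3  3  3  3  3
 C  0  1  2  3  3  3  3  3  3  3  4
 G  0  1  2  3  4  4  4  4  4  4  4
 C  0  1  2  3  4  4  4  4  4  4  5
 G  0  1  2  3  4  5  5  5  5  5  5
 G  0  1  2  3  4  5  5  5  5  6  6
 G  0  1  2  3  4  5  5  5  5  6  6
 A  0  1  2  3  4  5  6  6  6  6  6
 A  0  1  2  3  4  5  6  7  7  7  7
dp[12][10] = 7. One LCS (by backtracking along matches): CCGGGAA.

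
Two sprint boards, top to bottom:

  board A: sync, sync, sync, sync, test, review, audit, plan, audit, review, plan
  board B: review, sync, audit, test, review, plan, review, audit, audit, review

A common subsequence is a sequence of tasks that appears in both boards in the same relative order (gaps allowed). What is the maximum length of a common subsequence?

Pick sync [1,2], test [5,4], review [6,7], audit [7,8], audit [9,9], review [10,10]; all 6 tasks appear in both, in order, and the DP table's final entry dp[11][10] is also 6, so no common subsequence is longer.

6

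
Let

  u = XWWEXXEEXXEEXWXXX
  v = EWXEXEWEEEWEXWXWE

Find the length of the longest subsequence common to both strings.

One common subsequence of length 10: X [1,3], then E [4,4], then X [5,5], then E [7,8], then E [8,9], then E [11,10], then E [12,12], then X [13,13], then W [14,14], then X [15,15]. The LCS DP gives dp[17][17] = 10, so this is optimal.

10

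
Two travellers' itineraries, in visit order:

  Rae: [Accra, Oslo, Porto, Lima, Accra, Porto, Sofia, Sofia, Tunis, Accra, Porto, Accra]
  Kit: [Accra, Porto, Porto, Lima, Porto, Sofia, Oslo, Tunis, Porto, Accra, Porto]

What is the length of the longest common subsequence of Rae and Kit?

Taking Accra [1,1], Porto [3,3], Lima [4,4], Porto [6,5], Sofia [7,6], Tunis [9,8], Accra [10,10], Porto [11,11] gives a common subsequence of length 8, and the DP table's final entry dp[12][11] is also 8, so no common subsequence is longer.

8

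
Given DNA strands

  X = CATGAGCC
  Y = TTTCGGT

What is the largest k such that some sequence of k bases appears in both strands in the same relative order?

3

Taking C at X[1]=Y[4]; then G at X[4]=Y[5]; then G at X[6]=Y[6] gives a common subsequence of length 3. dp[8][7] = 3 confirms this is the maximum.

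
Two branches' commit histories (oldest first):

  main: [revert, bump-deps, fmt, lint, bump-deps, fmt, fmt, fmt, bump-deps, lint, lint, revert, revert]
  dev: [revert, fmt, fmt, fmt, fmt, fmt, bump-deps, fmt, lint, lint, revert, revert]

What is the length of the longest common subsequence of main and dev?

One common subsequence of length 10: revert [1,1], fmt [3,3], fmt [6,4], fmt [7,5], fmt [8,6], bump-deps [9,7], lint [10,9], lint [11,10], revert [12,11], revert [13,12]. dp[13][12] = 10 confirms this is the maximum.

10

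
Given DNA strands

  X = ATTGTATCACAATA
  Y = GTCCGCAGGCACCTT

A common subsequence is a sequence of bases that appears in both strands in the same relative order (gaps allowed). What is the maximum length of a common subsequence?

One common subsequence of length 7: T at X[2]=Y[2], then G at X[4]=Y[5], then A at X[6]=Y[7], then C at X[8]=Y[10], then A at X[9]=Y[11], then C at X[10]=Y[13], then T at X[13]=Y[15]. Since dp[14][15] = 7, nothing longer is possible.

7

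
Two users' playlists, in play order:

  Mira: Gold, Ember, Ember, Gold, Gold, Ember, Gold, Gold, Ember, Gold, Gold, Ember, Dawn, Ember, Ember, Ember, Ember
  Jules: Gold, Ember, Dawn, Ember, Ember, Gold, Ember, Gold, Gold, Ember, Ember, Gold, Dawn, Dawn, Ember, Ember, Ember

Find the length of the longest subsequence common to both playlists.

Taking Gold at Mira[1]=Jules[1], Ember at Mira[2]=Jules[4], Ember at Mira[3]=Jules[5], Gold at Mira[5]=Jules[6], Ember at Mira[6]=Jules[7], Gold at Mira[7]=Jules[8], Gold at Mira[8]=Jules[9], Ember at Mira[9]=Jules[11], Gold at Mira[10]=Jules[12], Dawn at Mira[13]=Jules[14], Ember at Mira[15]=Jules[15], Ember at Mira[16]=Jules[16], Ember at Mira[17]=Jules[17] gives a common subsequence of length 13, and the DP table's final entry dp[17][17] is also 13, so no common subsequence is longer.

13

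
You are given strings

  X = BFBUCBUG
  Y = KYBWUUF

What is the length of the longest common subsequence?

Let dp[i][j] be the LCS length of the first i characters of X and the first j characters of Y. dp[i][j] = dp[i-1][j-1]+1 when the i-th and j-th characters match, else max(dp[i-1][j], dp[i][j-1]).
    ·  K  Y  B  W  U  U  F
 ·  0  0  0  0  0  0  0  0
 B  0  0  0  1  1  1  1  1
 F  0  0  0  1  1  1  1  2
 B  0  0  0  1  1  1  1  2
 U  0  0  0  1  1  2  2  2
 C  0  0  0  1  1  2  2  2
 B  0  0  0  1  1  2  2  2
 U  0  0  0  1  1  2  3  3
 G  0  0  0  1  1  2  3  3
dp[8][7] = 3. One LCS (by backtracking along matches): BUU.

3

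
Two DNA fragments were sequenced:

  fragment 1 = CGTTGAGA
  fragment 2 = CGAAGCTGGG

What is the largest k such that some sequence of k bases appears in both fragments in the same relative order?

Match C [1,1] → G [2,5] → T [3,7] → G [5,9] → G [7,10] — 5 bases in the same relative order in both. dp[8][10] = 5 confirms this is the maximum.

5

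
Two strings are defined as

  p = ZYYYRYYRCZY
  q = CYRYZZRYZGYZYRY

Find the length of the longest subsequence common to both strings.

Taking Y at p[2]=q[2] → Y at p[3]=q[4] → Y at p[4]=q[8] → Y at p[6]=q[11] → Y at p[7]=q[13] → R at p[8]=q[14] → Y at p[11]=q[15] gives a common subsequence of length 7, and the DP table's final entry dp[11][15] is also 7, so no common subsequence is longer.

7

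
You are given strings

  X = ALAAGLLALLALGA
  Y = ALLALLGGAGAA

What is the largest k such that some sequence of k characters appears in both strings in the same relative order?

9

Pick A at X[4]=Y[1] → L at X[6]=Y[2] → L at X[7]=Y[3] → A at X[8]=Y[4] → L at X[9]=Y[5] → L at X[10]=Y[6] → A at X[11]=Y[9] → G at X[13]=Y[10] → A at X[14]=Y[12]; all 9 characters appear in both, in order. dp[14][12] = 9 confirms this is the maximum.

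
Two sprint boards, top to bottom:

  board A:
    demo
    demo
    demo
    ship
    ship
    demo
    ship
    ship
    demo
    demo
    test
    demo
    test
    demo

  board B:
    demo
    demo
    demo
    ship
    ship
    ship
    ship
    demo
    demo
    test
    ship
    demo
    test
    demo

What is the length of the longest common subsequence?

13

Taking demo at board A[1]=board B[1] → demo at board A[2]=board B[2] → demo at board A[3]=board B[3] → ship at board A[4]=board B[4] → ship at board A[5]=board B[5] → ship at board A[7]=board B[6] → ship at board A[8]=board B[7] → demo at board A[9]=board B[8] → demo at board A[10]=board B[9] → test at board A[11]=board B[10] → demo at board A[12]=board B[12] → test at board A[13]=board B[13] → demo at board A[14]=board B[14] gives a common subsequence of length 13. dp[14][14] = 13 confirms this is the maximum.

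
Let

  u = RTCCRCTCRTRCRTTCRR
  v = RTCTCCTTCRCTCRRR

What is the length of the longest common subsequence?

Pick R at u[1]=v[1], then T at u[2]=v[2], then C at u[3]=v[3], then C at u[4]=v[5], then C at u[6]=v[6], then T at u[7]=v[8], then C at u[8]=v[9], then R at u[9]=v[10], then T at u[10]=v[12], then C at u[12]=v[13], then R at u[13]=v[14], then R at u[17]=v[15], then R at u[18]=v[16]; all 13 characters appear in both, in order. dp[18][16] = 13 confirms this is the maximum.

13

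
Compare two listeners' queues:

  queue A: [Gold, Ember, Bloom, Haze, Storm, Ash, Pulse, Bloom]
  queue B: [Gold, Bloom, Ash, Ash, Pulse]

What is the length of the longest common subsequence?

Pick Gold [1,1]; then Bloom [3,2]; then Ash [6,4]; then Pulse [7,5]; all 4 songs appear in both, in order. Since dp[8][5] = 4, nothing longer is possible.

4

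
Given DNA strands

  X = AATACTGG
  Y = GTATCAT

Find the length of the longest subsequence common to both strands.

4

Let dp[i][j] be the LCS length of the first i bases of X and the first j bases of Y. dp[i][j] = dp[i-1][j-1]+1 when the i-th and j-th bases match, else max(dp[i-1][j], dp[i][j-1]).
    ·  G  T  A  T  C  A  T
 ·  0  0  0  0  0  0  0  0
 A  0  0  0  1  1  1  1  1
 A  0  0  0  1  1  1  2  2
 T  0  0  1  1  2  2  2  3
 A  0  0  1  2  2  2  3  3
 C  0  0  1  2  2  3  3  3
 T  0  0  1  2  3  3  3  4
 G  0  1  1  2  3  3  3  4
 G  0  1  1  2  3  3  3  4
dp[8][7] = 4. One LCS (by backtracking along matches): ATAT.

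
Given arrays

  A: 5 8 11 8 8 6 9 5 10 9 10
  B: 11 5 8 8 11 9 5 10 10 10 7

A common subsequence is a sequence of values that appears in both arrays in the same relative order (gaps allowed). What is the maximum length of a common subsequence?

7

Match 5 (A #1, B #2), 8 (A #2, B #4), 11 (A #3, B #5), 9 (A #7, B #6), 5 (A #8, B #7), 10 (A #9, B #9), 10 (A #11, B #10) — 7 values in the same relative order in both. dp[11][11] = 7 confirms this is the maximum.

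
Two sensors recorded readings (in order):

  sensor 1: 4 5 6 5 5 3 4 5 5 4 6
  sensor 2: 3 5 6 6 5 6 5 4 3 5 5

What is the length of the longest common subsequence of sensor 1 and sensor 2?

7

Let dp[i][j] be the LCS length of the first i values of sensor 1 and the first j values of sensor 2. dp[i][j] = dp[i-1][j-1]+1 when the i-th and j-th values match, else max(dp[i-1][j], dp[i][j-1]).
    ·  3  5  6  6  5  6  5  4  3  5  5
 ·  0  0  0  0  0  0  0  0  0  0  0  0
 4  0  0  0  0  0  0  0  0  1  1  1  1
 5  0  0  1  1  1  1  1  1  1  1  2  2
 6  0  0  1  2  2  2  2  2  2  2  2  2
 5  0  0  1  2  2  3  3  3  3  3  3  3
 5  0  0  1  2  2  3  3  4  4  4  4  4
 3  0  1  1  2  2  3  3  4  4  5  5  5
 4  0  1  1  2  2  3  3  4  5  5  5  5
 5  0  1  2  2  2  3  3  4  5  5  6  6
 5  0  1  2  2  2  3  3  4  5  5  6  7
 4  0  1  2  2  2  3  3  4  5  5  6  7
 6  0  1  2  3  3  3  4  4  5  5  6  7
dp[11][11] = 7. One LCS (by backtracking along matches): 5, 6, 5, 5, 3, 5, 5.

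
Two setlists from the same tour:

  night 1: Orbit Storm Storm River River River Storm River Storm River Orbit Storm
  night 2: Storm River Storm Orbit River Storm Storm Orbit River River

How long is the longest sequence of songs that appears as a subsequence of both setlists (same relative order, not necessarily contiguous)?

6

One common subsequence of length 6: Storm [2,1] → Storm [3,3] → River [4,5] → Storm [7,7] → River [8,9] → River [10,10], and the DP table's final entry dp[12][10] is also 6, so no common subsequence is longer.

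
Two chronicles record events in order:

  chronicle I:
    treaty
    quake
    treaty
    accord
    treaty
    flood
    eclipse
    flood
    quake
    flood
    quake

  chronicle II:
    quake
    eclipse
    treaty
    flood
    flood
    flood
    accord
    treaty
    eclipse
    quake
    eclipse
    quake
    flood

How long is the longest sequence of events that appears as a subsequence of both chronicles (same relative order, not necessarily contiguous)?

Pick quake at chronicle I[2]=chronicle II[1] → treaty at chronicle I[3]=chronicle II[3] → accord at chronicle I[4]=chronicle II[7] → treaty at chronicle I[5]=chronicle II[8] → eclipse at chronicle I[7]=chronicle II[11] → quake at chronicle I[9]=chronicle II[12] → flood at chronicle I[10]=chronicle II[13]; all 7 events appear in both, in order. dp[11][13] = 7 confirms this is the maximum.

7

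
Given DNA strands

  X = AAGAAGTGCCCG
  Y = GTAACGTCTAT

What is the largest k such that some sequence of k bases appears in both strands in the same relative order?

Match G (X #3, Y #1); then A (X #4, Y #3); then A (X #5, Y #4); then G (X #6, Y #6); then T (X #7, Y #7); then C (X #9, Y #8) — 6 bases in the same relative order in both. The LCS DP gives dp[12][11] = 6, so this is optimal.

6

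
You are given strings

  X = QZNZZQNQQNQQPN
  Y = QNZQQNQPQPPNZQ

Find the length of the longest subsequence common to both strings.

Pick Q [1,1], N [3,2], Z [5,3], Q [8,4], Q [9,5], N [10,6], Q [11,7], Q [12,9], P [13,11], N [14,12]; all 10 characters appear in both, in order. The LCS DP gives dp[14][14] = 10, so this is optimal.

10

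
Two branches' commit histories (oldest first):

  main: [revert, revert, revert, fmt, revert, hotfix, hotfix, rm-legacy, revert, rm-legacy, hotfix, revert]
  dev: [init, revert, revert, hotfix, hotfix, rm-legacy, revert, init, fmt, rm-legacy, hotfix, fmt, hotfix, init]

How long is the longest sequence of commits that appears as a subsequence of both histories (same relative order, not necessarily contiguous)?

Match revert at main[3]=dev[2] → revert at main[5]=dev[3] → hotfix at main[6]=dev[4] → hotfix at main[7]=dev[5] → rm-legacy at main[8]=dev[6] → revert at main[9]=dev[7] → rm-legacy at main[10]=dev[10] → hotfix at main[11]=dev[13] — 8 commits in the same relative order in both. The LCS DP gives dp[12][14] = 8, so this is optimal.

8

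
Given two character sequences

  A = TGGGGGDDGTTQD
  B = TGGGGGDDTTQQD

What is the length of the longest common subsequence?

12

One common subsequence of length 12: T at A[1]=B[1]; then G at A[2]=B[2]; then G at A[3]=B[3]; then G at A[4]=B[4]; then G at A[5]=B[5]; then G at A[6]=B[6]; then D at A[7]=B[7]; then D at A[8]=B[8]; then T at A[10]=B[9]; then T at A[11]=B[10]; then Q at A[12]=B[12]; then D at A[13]=B[13]. Since dp[13][13] = 12, nothing longer is possible.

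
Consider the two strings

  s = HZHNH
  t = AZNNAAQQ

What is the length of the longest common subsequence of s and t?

2

Let dp[i][j] be the LCS length of the first i characters of s and the first j characters of t. dp[i][j] = dp[i-1][j-1]+1 when the i-th and j-th characters match, else max(dp[i-1][j], dp[i][j-1]).
    ·  A  Z  N  N  A  A  Q  Q
 ·  0  0  0  0  0  0  0  0  0
 H  0  0  0  0  0  0  0  0  0
 Z  0  0  1  1  1  1  1  1  1
 H  0  0  1  1  1  1  1  1  1
 N  0  0  1  2  2  2  2  2  2
 H  0  0  1  2  2  2  2  2  2
dp[5][8] = 2. One LCS (by backtracking along matches): ZN.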